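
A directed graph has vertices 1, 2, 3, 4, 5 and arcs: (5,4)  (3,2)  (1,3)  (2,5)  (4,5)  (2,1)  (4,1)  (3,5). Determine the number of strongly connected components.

{1, 2, 3, 4, 5} are all mutually reachable — one SCC of size 5.
That gives 1 strongly connected component.

1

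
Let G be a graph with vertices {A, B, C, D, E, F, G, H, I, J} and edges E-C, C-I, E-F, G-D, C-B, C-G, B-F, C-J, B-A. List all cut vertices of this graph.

Removing B increases the component count from 2 to 3, so B is a cut vertex.
Removing C increases the component count from 2 to 5, so C is a cut vertex.
Removing G increases the component count from 2 to 3, so G is a cut vertex.
By contrast removing A leaves 2 components; it is not a cut vertex. No other vertex is a cut vertex either.

B, C, G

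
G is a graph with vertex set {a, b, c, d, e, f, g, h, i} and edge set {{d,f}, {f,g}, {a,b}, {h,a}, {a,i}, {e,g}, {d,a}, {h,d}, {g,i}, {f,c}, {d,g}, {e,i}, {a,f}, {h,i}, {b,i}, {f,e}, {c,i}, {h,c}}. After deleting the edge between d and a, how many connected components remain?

1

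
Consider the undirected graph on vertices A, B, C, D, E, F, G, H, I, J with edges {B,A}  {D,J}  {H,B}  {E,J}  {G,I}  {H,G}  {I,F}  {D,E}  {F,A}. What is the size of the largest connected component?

6

C is isolated — a component by itself.
Starting from D we can reach D, E, J. That is one component of size 3.
Starting from A we can reach A, B, F, G, H, I. That is one component of size 6.
The largest has 6 vertices.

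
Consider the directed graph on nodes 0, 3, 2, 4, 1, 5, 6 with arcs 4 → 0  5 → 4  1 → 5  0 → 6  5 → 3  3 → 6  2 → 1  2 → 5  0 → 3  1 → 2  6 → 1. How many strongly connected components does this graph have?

{0, 1, 2, 3, 4, 5, 6} are all mutually reachable — one SCC of size 7.
That gives 1 strongly connected component.

1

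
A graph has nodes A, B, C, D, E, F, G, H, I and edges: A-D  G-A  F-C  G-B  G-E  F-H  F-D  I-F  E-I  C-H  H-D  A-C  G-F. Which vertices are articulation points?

G

Removing G increases the component count from 1 to 2, so G is a cut vertex.
By contrast removing E leaves 1 component; it is not a cut vertex. No other vertex is a cut vertex either.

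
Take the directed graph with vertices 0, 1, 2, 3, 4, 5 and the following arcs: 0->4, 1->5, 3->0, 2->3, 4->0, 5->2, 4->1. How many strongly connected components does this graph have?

1

{0, 1, 2, 3, 4, 5} are all mutually reachable — one SCC of size 6.
That gives 1 strongly connected component.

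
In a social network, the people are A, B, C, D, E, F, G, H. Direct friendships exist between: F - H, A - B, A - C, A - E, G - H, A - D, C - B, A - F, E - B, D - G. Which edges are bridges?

The edges on the cycle A-C-B-A are not bridges since each lies on that cycle.
Every edge lies on some cycle, so there are no bridges.

none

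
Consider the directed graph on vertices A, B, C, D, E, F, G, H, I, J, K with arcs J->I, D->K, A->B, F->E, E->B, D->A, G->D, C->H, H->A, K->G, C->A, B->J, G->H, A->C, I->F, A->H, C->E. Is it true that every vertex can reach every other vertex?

There is no directed path from A to K, so the graph is not strongly connected.

No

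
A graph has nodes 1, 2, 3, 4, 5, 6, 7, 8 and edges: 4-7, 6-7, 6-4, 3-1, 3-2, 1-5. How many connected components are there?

3

8 is isolated — a component by itself.
Starting from 4 we can reach 4, 6, 7. That is one component of size 3.
Starting from 1 we can reach 1, 2, 3, 5. That is one component of size 4.
Total: 3 components.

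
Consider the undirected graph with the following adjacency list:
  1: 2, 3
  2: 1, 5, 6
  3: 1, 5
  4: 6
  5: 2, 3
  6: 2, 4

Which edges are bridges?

The edges on the cycle 3-5-2-1-3 are not bridges since each lies on that cycle.
But removing 6-4 disconnects 6 from 4; removing 2-6 disconnects 2 from 6 — these are bridges.

2-6, 4-6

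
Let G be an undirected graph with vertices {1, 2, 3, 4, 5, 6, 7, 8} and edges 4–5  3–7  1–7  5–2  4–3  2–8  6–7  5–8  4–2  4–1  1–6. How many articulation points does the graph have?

1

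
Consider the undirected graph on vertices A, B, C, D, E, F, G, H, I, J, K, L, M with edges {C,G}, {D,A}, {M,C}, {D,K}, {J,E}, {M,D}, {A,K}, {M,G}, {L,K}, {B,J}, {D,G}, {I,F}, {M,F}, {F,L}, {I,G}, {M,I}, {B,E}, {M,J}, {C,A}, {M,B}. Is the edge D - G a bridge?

After removing D - G, the path D-M-G still connects them, so the edge is not a bridge.

No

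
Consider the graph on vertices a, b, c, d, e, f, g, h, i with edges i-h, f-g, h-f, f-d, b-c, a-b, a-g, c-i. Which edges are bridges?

d-f

The edges on the cycle a-b-c-i-h-f-g-a are not bridges since each lies on that cycle.
But removing f-d disconnects f from d — this is a bridge.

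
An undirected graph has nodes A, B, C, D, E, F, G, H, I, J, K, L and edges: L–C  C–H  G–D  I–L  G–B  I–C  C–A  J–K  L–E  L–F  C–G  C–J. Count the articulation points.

Removing C increases the component count from 1 to 5, so C is a cut vertex.
Removing G increases the component count from 1 to 3, so G is a cut vertex.
Removing J increases the component count from 1 to 2, so J is a cut vertex.
Likewise L is a cut vertex.
By contrast removing H leaves 1 component; it is not a cut vertex. No other vertex is a cut vertex either.

4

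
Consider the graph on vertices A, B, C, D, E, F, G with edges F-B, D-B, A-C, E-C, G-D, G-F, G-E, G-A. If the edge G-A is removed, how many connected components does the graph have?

1

G and A are still connected via G-E-C-A, so the component count stays at 1.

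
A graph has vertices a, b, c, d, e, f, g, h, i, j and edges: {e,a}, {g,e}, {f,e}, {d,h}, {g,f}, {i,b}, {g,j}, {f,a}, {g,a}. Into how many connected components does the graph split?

4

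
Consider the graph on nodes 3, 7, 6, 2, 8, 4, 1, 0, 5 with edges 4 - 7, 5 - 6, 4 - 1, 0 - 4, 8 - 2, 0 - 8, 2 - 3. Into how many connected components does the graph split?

Starting from 5 we can reach 5, 6. That is one component of size 2.
Starting from 0 we can reach 0, 1, 2, 3, 4, 7, 8. That is one component of size 7.
Total: 2 components.

2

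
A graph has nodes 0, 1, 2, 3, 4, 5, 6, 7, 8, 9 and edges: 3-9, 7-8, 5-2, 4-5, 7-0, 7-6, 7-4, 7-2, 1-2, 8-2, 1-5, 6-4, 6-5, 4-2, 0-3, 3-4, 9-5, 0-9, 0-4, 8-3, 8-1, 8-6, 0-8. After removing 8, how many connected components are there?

1

With 8 gone, the remaining components are: {0, 1, 2, 3, 4, 5, 6, 7, 9}.
That is 1 component.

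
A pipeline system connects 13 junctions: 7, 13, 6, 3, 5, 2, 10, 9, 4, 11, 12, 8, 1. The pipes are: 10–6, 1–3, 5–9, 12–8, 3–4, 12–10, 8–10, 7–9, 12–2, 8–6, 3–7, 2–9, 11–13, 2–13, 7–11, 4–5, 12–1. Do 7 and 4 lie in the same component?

From 7 we can reach 1, 2, 3, 4, 5, 6, 7, 8, 9, 10, 11, 12, 13, which includes 4.

Yes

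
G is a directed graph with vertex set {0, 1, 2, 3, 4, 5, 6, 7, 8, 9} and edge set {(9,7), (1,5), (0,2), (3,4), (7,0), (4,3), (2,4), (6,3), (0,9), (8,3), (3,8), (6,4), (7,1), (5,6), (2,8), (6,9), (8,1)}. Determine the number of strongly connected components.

{0, 1, 2, 3, 4, 5, 6, 7, 8, 9} are all mutually reachable — one SCC of size 10.
That gives 1 strongly connected component.

1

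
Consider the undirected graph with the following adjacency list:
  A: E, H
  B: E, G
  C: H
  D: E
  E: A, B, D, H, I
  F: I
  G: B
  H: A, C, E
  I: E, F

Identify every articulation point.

B, E, H, I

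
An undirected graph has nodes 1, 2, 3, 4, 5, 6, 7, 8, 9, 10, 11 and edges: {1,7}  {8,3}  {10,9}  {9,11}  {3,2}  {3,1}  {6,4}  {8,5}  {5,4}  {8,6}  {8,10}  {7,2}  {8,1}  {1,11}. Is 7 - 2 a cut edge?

No

After removing 7 - 2, the path 7-1-3-2 still connects them, so the edge is not a bridge.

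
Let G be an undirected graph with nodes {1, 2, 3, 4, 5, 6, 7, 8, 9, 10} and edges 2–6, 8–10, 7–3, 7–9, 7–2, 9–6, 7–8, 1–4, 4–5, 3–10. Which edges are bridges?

The edges on the cycle 7-8-10-3-7 are not bridges since each lies on that cycle.
But removing 4–5 disconnects 4 from 5; removing 4–1 disconnects 4 from 1 — these are bridges.

1-4, 4-5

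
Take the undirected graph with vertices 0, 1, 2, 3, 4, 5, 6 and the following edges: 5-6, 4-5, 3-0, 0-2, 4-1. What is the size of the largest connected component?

4

Starting from 0 we can reach 0, 2, 3. That is one component of size 3.
Starting from 1 we can reach 1, 4, 5, 6. That is one component of size 4.
The largest has 4 vertices.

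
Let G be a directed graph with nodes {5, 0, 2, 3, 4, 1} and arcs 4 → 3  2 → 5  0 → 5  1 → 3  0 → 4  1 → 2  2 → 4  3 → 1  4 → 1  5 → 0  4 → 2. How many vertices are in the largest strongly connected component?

6

{0, 1, 2, 3, 4, 5} are all mutually reachable — one SCC of size 6.
The largest has 6 vertices.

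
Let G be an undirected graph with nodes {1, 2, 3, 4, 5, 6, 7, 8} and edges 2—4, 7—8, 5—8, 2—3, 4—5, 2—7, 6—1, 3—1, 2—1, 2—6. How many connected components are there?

Starting from 1 we can reach 1, 2, 3, 4, 5, 6, 7, 8. That is one component of size 8.
Total: 1 component.

1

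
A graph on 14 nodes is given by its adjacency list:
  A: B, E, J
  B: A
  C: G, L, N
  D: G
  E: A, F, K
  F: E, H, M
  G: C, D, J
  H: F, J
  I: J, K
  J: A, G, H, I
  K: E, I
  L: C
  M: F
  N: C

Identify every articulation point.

Removing A increases the component count from 1 to 2, so A is a cut vertex.
Removing C increases the component count from 1 to 3, so C is a cut vertex.
Removing F increases the component count from 1 to 2, so F is a cut vertex.
Likewise G, J are cut vertices.
By contrast removing B leaves 1 component; it is not a cut vertex. No other vertex is a cut vertex either.

A, C, F, G, J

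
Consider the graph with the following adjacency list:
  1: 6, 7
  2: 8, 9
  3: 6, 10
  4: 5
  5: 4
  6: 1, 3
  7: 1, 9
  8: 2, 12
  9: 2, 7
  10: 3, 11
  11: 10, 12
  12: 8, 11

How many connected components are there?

Starting from 4 we can reach 4, 5. That is one component of size 2.
Starting from 1 we can reach 1, 2, 3, 6, 7, 8, 9, 10, 11, 12. That is one component of size 10.
Total: 2 components.

2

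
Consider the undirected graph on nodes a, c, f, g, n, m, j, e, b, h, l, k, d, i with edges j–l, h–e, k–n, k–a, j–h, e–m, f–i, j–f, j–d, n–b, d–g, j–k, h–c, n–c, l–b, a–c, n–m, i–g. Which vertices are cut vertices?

j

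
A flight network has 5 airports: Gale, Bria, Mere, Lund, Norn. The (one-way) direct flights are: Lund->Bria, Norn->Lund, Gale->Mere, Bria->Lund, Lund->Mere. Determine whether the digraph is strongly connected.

No

There is no directed path from Gale to Bria, so the graph is not strongly connected.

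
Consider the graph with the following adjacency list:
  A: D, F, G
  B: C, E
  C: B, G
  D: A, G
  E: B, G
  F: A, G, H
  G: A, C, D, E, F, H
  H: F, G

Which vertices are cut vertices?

G

Removing G increases the component count from 1 to 2, so G is a cut vertex.
By contrast removing A leaves 1 component; it is not a cut vertex. No other vertex is a cut vertex either.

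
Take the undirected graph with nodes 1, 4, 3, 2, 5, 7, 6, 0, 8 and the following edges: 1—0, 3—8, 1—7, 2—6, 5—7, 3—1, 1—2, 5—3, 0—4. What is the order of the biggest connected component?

Starting from 0 we can reach 0, 1, 2, 3, 4, 5, 6, 7, 8. That is one component of size 9.
The largest has 9 vertices.

9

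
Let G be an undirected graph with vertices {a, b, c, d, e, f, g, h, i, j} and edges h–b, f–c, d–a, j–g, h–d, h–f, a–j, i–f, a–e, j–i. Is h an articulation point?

Deleting h raises the number of components from 1 to 2, so h is a cut vertex.

Yes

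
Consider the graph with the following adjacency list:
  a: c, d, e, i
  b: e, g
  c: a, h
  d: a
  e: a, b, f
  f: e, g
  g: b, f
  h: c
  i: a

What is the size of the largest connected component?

9

Starting from a we can reach a, b, c, d, e, f, g, h, i. That is one component of size 9.
The largest has 9 vertices.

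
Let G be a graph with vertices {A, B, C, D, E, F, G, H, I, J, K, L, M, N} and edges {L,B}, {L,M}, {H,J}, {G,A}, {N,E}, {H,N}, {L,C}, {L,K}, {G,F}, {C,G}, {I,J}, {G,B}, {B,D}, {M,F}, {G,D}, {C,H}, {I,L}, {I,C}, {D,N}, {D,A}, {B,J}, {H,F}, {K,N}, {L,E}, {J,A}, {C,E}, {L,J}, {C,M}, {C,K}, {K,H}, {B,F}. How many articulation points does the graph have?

0

Removing A, for instance, still leaves 1 component. No single vertex removal increases the component count — the graph has no articulation points.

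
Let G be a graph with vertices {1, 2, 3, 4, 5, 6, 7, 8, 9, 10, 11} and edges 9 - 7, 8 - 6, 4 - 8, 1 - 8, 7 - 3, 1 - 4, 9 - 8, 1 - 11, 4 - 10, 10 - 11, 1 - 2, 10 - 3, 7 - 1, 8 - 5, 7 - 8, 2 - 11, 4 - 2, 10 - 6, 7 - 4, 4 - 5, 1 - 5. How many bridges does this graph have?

0

The edges on the cycle 7-1-8-5-4-7 are not bridges since each lies on that cycle.
Every edge lies on some cycle, so there are no bridges.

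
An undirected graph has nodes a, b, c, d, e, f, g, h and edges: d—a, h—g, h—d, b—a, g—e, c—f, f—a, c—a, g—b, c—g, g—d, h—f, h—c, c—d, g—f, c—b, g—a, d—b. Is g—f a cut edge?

After removing g—f, the path g-h-f still connects them, so the edge is not a bridge.

No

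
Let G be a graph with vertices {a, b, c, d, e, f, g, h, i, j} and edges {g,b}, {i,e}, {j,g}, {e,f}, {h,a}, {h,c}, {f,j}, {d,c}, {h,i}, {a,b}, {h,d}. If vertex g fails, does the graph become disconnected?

No

Deleting g leaves 1 component (was 1) (its neighbors b, j remain connected to each other), so g is not a cut vertex.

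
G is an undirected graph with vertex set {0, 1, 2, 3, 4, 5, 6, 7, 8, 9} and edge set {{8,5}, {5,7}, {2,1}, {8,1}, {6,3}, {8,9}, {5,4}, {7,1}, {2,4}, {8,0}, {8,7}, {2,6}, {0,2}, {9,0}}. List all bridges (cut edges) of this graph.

The edges on the cycle 8-9-0-2-1-8 are not bridges since each lies on that cycle.
But removing 3 - 6 disconnects 3 from 6; removing 2 - 6 disconnects 2 from 6 — these are bridges.

2-6, 3-6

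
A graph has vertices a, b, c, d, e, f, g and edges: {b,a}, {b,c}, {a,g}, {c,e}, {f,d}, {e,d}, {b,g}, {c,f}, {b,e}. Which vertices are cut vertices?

b

Removing b increases the component count from 1 to 2, so b is a cut vertex.
By contrast removing c leaves 1 component; it is not a cut vertex. No other vertex is a cut vertex either.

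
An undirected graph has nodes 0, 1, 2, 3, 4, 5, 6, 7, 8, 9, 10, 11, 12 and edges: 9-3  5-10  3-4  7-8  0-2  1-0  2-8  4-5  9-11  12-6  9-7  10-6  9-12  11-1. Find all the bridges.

none

The edges on the cycle 9-11-1-0-2-8-7-9 are not bridges since each lies on that cycle.
Every edge lies on some cycle, so there are no bridges.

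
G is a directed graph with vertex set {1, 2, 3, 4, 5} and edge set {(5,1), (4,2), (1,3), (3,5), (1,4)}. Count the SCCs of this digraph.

{1, 3, 5} are all mutually reachable — one SCC of size 3.
{2} is an SCC by itself.
{4} is an SCC by itself.
That gives 3 strongly connected components.

3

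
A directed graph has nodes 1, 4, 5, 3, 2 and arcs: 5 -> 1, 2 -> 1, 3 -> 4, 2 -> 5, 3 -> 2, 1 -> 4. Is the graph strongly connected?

No

There is no directed path from 1 to 5, so the graph is not strongly connected.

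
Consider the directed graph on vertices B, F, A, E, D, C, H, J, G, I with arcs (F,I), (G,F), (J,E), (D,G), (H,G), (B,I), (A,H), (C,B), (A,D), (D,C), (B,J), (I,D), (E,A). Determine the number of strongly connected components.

1

{A, B, C, D, E, F, G, H, I, J} are all mutually reachable — one SCC of size 10.
That gives 1 strongly connected component.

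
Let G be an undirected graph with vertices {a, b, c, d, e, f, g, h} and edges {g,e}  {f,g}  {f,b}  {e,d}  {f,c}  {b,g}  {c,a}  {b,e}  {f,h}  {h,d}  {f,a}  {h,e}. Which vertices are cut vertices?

f

Removing f increases the component count from 1 to 2, so f is a cut vertex.
By contrast removing e leaves 1 component; it is not a cut vertex. No other vertex is a cut vertex either.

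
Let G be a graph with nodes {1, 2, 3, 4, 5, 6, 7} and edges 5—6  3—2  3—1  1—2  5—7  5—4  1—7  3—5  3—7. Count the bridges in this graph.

2

The edges on the cycle 3-5-7-3 are not bridges since each lies on that cycle.
But removing 6—5 disconnects 6 from 5; removing 4—5 disconnects 4 from 5 — these are bridges.
That makes 2 bridges.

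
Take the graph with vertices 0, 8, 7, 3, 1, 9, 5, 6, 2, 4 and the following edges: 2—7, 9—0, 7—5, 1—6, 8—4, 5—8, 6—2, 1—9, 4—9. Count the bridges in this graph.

The edges on the cycle 1-6-2-7-5-8-4-9-1 are not bridges since each lies on that cycle.
But removing 0—9 disconnects 0 from 9 — this is a bridge.

1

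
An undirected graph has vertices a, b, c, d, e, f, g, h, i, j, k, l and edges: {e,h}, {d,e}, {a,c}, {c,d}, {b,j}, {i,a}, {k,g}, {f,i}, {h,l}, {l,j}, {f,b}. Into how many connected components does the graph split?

Starting from g we can reach g, k. That is one component of size 2.
Starting from a we can reach a, b, c, d, e, f, h, i, j, l. That is one component of size 10.
Total: 2 components.

2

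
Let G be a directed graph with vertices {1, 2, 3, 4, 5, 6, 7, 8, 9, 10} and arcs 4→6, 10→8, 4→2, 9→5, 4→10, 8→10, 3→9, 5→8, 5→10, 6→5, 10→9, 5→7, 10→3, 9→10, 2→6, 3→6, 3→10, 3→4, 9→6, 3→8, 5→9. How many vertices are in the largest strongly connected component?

{2, 3, 4, 5, 6, 8, 9, 10} are all mutually reachable — one SCC of size 8.
{1} is an SCC by itself.
{7} is an SCC by itself.
The largest has 8 vertices.

8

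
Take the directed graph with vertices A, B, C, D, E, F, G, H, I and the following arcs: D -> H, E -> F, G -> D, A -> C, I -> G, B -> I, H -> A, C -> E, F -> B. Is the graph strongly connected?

From F we can reach every vertex (A, B, C, D, E, F, G, H, I), and every vertex can reach F (A, B, C, D, E, F, G, H, I). So the whole graph is one strongly connected component.

Yes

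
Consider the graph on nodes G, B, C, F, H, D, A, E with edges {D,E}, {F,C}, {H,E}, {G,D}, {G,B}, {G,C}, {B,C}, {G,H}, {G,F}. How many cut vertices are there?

Removing G increases the component count from 2 to 3, so G is a cut vertex.
By contrast removing E leaves 2 components; it is not a cut vertex. No other vertex is a cut vertex either.

1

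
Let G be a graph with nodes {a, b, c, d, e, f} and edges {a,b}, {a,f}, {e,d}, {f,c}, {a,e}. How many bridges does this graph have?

5

removing e - a disconnects e from a; removing c - f disconnects c from f; removing e - d disconnects e from d; removing a - b disconnects a from b — these are bridges.
In total 5 edges are bridges.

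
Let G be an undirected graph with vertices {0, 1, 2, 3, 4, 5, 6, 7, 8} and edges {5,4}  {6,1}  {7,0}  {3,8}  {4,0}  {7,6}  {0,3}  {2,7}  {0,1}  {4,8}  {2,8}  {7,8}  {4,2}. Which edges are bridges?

The edges on the cycle 4-2-7-6-1-0-4 are not bridges since each lies on that cycle.
But removing 5—4 disconnects 5 from 4 — this is a bridge.

4-5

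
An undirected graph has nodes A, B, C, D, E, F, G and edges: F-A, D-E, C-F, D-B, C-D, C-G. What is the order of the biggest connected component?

7

Starting from A we can reach A, B, C, D, E, F, G. That is one component of size 7.
The largest has 7 vertices.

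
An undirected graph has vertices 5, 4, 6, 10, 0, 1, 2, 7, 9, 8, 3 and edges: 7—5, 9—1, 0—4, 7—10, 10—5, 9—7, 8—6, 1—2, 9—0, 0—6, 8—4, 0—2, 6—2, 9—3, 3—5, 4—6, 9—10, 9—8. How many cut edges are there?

0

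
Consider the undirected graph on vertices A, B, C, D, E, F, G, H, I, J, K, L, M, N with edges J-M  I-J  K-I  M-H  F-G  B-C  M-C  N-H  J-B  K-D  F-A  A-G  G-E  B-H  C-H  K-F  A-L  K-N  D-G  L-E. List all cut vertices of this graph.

Removing K increases the component count from 1 to 2, so K is a cut vertex.
By contrast removing I leaves 1 component; it is not a cut vertex. No other vertex is a cut vertex either.

K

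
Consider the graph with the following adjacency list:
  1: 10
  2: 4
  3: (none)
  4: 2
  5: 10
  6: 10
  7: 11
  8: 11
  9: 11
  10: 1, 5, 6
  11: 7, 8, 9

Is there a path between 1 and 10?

From 1 we can reach 1, 5, 6, 10, which includes 10.

Yes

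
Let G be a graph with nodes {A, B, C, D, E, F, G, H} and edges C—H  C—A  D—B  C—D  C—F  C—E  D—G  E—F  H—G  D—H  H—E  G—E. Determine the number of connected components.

1

Starting from A we can reach A, B, C, D, E, F, G, H. That is one component of size 8.
Total: 1 component.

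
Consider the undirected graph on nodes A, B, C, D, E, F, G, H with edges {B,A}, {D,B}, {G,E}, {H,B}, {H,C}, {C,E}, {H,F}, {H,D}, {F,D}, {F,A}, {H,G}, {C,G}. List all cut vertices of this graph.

H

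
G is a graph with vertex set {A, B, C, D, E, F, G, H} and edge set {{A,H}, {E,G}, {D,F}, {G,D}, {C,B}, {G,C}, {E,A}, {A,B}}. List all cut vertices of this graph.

Removing A increases the component count from 1 to 2, so A is a cut vertex.
Removing D increases the component count from 1 to 2, so D is a cut vertex.
Removing G increases the component count from 1 to 2, so G is a cut vertex.
By contrast removing F leaves 1 component; it is not a cut vertex. No other vertex is a cut vertex either.

A, D, G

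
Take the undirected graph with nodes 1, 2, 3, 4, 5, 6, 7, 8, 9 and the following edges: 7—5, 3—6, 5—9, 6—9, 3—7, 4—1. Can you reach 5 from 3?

From 3 we can reach 3, 5, 6, 7, 9, which includes 5.

Yes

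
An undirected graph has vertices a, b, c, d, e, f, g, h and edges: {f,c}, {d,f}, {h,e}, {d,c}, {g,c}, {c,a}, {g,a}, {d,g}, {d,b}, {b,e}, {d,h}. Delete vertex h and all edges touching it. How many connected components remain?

1

With h gone, the remaining components are: {a, b, c, d, e, f, g}.
That is 1 component.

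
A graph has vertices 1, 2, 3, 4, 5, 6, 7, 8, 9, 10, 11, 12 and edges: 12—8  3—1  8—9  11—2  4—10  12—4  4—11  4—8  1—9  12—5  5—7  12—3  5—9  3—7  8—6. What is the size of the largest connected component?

12

Starting from 1 we can reach 1, 2, 3, 4, 5, 6, 7, 8, 9, 10, 11, 12. That is one component of size 12.
The largest has 12 vertices.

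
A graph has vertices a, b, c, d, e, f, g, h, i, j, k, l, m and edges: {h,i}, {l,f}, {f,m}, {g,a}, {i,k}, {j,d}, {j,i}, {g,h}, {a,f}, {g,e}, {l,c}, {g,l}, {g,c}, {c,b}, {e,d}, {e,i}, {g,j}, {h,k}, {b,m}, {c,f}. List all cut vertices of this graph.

g

Removing g increases the component count from 1 to 2, so g is a cut vertex.
By contrast removing m leaves 1 component; it is not a cut vertex. No other vertex is a cut vertex either.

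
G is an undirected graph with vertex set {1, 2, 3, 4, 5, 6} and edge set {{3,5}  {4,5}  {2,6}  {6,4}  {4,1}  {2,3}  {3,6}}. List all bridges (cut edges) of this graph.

The edges on the cycle 3-6-4-5-3 are not bridges since each lies on that cycle.
But removing 4-1 disconnects 4 from 1 — this is a bridge.

1-4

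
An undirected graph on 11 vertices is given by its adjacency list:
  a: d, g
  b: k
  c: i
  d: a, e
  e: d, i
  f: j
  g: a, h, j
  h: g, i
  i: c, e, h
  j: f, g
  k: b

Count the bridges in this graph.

4

The edges on the cycle e-d-a-g-h-i-e are not bridges since each lies on that cycle.
But removing g-j disconnects g from j; removing f-j disconnects f from j; removing b-k disconnects b from k; removing i-c disconnects i from c — these are bridges.
That makes 4 bridges.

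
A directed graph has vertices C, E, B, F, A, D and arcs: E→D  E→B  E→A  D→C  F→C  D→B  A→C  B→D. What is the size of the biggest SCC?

2

{B, D} are all mutually reachable — one SCC of size 2.
{A} is an SCC by itself.
{F} is an SCC by itself.
{E} is an SCC by itself.
{C} is an SCC by itself.
The largest has 2 vertices.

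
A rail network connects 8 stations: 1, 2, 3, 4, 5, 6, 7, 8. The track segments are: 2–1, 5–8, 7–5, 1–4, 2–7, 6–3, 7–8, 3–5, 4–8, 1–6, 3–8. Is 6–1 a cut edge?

No

After removing 6–1, the path 6-3-8-4-1 still connects them, so the edge is not a bridge.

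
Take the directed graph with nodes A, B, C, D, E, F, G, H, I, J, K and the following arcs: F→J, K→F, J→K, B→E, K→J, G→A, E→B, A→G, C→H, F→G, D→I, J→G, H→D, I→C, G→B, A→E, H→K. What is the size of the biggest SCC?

4

{C, D, H, I} are all mutually reachable — one SCC of size 4.
{F, J, K} are all mutually reachable — one SCC of size 3.
{A, G} are all mutually reachable — one SCC of size 2.
{B, E} are all mutually reachable — one SCC of size 2.
The largest has 4 vertices.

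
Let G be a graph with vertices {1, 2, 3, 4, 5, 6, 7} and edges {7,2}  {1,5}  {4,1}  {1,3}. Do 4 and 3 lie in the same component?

Yes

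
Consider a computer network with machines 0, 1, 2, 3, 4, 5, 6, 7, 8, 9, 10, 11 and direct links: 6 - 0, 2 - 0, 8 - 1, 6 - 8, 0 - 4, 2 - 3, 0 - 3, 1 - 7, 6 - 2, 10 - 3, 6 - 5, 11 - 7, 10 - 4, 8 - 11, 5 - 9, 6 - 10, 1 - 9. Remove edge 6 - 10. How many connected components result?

1

6 and 10 are still connected via 6-0-4-10, so the component count stays at 1.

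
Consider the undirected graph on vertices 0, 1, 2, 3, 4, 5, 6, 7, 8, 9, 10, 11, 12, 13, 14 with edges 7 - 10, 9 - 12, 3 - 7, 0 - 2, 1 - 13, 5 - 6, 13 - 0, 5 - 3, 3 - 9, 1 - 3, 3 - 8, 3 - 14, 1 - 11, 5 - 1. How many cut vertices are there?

7

Removing 0 increases the component count from 2 to 3, so 0 is a cut vertex.
Removing 1 increases the component count from 2 to 4, so 1 is a cut vertex.
Removing 3 increases the component count from 2 to 6, so 3 is a cut vertex.
Likewise 5, 7, 9, 13 are cut vertices.
By contrast removing 6 leaves 2 components; it is not a cut vertex. No other vertex is a cut vertex either.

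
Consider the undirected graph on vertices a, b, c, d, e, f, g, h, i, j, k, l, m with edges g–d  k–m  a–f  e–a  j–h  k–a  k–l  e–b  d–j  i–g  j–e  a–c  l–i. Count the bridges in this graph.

5

The edges on the cycle k-l-i-g-d-j-e-a-k are not bridges since each lies on that cycle.
But removing c–a disconnects c from a; removing k–m disconnects k from m; removing f–a disconnects f from a; removing h–j disconnects h from j — these are bridges.
In total 5 edges are bridges.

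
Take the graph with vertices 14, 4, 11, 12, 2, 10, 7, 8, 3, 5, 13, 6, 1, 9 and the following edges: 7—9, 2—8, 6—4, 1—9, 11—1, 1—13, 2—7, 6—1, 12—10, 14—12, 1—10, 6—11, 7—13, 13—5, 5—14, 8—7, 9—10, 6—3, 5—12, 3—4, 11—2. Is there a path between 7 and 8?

Yes

From 7 we can reach 1, 2, 3, 4, 5, 6, 7, 8, 9, 10, 11, 12, 13, 14, which includes 8.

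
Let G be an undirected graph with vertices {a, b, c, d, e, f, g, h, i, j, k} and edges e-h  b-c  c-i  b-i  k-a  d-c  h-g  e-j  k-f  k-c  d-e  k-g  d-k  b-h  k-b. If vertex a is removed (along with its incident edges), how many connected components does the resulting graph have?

With a gone, the remaining components are: {b, c, d, e, f, g, h, i, j, k}.
That is 1 component.

1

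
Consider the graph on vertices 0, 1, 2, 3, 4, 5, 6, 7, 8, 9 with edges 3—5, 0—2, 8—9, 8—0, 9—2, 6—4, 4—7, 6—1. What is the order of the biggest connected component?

Starting from 3 we can reach 3, 5. That is one component of size 2.
Starting from 1 we can reach 1, 4, 6, 7. That is one component of size 4.
Starting from 0 we can reach 0, 2, 8, 9. That is one component of size 4.
The largest has 4 vertices.

4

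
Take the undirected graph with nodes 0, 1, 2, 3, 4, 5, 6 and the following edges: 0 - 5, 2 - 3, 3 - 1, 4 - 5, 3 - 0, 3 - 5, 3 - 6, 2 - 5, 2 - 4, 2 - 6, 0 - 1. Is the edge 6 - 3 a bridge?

After removing 6 - 3, the path 6-2-3 still connects them, so the edge is not a bridge.

No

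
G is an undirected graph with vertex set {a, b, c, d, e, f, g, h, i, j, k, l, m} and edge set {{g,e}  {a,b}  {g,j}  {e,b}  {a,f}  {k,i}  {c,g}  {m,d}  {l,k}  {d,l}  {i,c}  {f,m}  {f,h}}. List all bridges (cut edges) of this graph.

f-h, g-j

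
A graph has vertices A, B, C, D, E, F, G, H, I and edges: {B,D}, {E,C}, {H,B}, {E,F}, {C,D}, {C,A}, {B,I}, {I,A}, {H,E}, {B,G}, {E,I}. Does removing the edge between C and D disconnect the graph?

After removing C - D, the path C-E-H-B-D still connects them, so the edge is not a bridge.

No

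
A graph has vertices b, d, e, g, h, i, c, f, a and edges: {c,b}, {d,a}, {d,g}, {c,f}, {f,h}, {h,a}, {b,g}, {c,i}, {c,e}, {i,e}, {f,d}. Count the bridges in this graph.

0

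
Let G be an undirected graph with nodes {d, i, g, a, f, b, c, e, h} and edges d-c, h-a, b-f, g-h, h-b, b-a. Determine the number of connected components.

4

i is isolated — a component by itself.
e is isolated — a component by itself.
Starting from c we can reach c, d. That is one component of size 2.
Starting from a we can reach a, b, f, g, h. That is one component of size 5.
Total: 4 components.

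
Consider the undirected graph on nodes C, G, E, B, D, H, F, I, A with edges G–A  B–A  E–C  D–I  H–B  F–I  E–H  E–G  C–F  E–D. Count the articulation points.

1

Removing E increases the component count from 1 to 2, so E is a cut vertex.
By contrast removing A leaves 1 component; it is not a cut vertex. No other vertex is a cut vertex either.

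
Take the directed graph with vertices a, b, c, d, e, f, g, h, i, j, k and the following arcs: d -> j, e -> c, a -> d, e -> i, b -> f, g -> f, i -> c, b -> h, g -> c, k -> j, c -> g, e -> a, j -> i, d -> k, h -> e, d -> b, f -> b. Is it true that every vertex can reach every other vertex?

Yes

From d we can reach every vertex (a, b, c, d, e, f, g, h, i, j, k), and every vertex can reach d (a, b, c, d, e, f, g, h, i, j, k). So the whole graph is one strongly connected component.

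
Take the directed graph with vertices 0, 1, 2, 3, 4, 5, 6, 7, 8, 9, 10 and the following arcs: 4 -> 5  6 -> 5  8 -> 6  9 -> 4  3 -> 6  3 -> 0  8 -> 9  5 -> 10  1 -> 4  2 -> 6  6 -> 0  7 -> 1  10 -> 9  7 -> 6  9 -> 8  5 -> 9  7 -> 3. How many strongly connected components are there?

6

{4, 5, 6, 8, 9, 10} are all mutually reachable — one SCC of size 6.
{0} is an SCC by itself.
{1} is an SCC by itself.
{2} is an SCC by itself.
{7} is an SCC by itself.
(and 1 more singleton SCC)
That gives 6 strongly connected components.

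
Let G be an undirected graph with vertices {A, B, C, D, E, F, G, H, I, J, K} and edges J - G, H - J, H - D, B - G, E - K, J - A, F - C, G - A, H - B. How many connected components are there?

4

I is isolated — a component by itself.
Starting from E we can reach E, K. That is one component of size 2.
Starting from C we can reach C, F. That is one component of size 2.
Starting from A we can reach A, B, D, G, H, J. That is one component of size 6.
Total: 4 components.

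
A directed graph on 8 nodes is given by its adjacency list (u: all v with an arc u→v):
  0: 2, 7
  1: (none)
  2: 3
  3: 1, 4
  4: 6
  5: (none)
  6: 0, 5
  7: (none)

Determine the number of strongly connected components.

{0, 2, 3, 4, 6} are all mutually reachable — one SCC of size 5.
{7} is an SCC by itself.
{5} is an SCC by itself.
{1} is an SCC by itself.
That gives 4 strongly connected components.

4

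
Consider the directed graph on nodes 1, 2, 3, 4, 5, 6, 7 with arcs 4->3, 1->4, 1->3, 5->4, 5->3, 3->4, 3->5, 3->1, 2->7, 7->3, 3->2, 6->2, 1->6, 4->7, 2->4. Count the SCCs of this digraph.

1

{1, 2, 3, 4, 5, 6, 7} are all mutually reachable — one SCC of size 7.
That gives 1 strongly connected component.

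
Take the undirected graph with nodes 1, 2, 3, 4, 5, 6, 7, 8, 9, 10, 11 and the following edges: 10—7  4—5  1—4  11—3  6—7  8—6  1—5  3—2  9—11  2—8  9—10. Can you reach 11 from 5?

The component containing 5 is {1, 4, 5}, and 11 is not in it.

No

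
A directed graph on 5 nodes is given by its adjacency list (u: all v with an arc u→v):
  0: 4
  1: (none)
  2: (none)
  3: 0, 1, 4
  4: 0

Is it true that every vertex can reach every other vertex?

There is no directed path from 0 to 1, so the graph is not strongly connected.

No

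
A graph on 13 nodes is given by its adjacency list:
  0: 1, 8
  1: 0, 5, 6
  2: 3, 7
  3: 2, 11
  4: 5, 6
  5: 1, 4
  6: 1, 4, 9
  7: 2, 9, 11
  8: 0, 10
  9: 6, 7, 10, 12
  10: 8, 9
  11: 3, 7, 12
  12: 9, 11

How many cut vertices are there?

1

Removing 9 increases the component count from 1 to 2, so 9 is a cut vertex.
By contrast removing 10 leaves 1 component; it is not a cut vertex. No other vertex is a cut vertex either.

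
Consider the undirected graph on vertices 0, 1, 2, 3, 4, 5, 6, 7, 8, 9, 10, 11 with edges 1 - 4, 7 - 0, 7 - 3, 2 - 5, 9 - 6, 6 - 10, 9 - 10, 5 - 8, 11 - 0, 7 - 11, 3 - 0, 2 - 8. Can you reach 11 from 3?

Yes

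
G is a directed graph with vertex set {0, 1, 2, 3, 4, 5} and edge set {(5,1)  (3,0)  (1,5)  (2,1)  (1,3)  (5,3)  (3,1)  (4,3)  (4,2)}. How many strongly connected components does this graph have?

{1, 3, 5} are all mutually reachable — one SCC of size 3.
{0} is an SCC by itself.
{2} is an SCC by itself.
{4} is an SCC by itself.
That gives 4 strongly connected components.

4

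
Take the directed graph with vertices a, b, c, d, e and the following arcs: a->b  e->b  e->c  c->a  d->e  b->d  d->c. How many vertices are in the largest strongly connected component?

{a, b, c, d, e} are all mutually reachable — one SCC of size 5.
The largest has 5 vertices.

5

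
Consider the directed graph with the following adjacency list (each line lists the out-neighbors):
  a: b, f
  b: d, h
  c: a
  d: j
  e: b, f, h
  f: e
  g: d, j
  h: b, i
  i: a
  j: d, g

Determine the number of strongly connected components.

{a, b, e, f, h, i} are all mutually reachable — one SCC of size 6.
{d, g, j} are all mutually reachable — one SCC of size 3.
{c} is an SCC by itself.
That gives 3 strongly connected components.

3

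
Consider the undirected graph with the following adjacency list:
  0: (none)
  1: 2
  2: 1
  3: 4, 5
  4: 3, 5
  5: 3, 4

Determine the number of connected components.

3

0 is isolated — a component by itself.
Starting from 1 we can reach 1, 2. That is one component of size 2.
Starting from 3 we can reach 3, 4, 5. That is one component of size 3.
Total: 3 components.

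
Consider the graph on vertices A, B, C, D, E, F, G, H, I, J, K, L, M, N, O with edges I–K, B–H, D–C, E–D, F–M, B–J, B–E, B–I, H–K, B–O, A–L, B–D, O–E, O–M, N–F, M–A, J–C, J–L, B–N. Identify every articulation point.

Removing B increases the component count from 2 to 3, so B is a cut vertex.
By contrast removing F leaves 2 components; it is not a cut vertex. No other vertex is a cut vertex either.

B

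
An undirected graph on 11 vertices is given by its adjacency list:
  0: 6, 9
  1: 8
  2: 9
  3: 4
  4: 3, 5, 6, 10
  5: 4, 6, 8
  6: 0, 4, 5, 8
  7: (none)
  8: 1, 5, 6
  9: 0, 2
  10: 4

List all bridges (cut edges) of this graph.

0-6, 0-9, 1-8, 10-4, 2-9, 3-4

The edges on the cycle 6-4-5-8-6 are not bridges since each lies on that cycle.
But removing 6-0 disconnects 6 from 0; removing 4-3 disconnects 4 from 3; removing 4-10 disconnects 4 from 10; removing 8-1 disconnects 8 from 1 — these are bridges.
In total 6 edges are bridges.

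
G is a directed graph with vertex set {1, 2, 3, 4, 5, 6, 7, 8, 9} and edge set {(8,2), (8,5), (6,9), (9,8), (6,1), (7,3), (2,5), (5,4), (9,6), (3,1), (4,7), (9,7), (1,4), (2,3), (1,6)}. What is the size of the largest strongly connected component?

{1, 2, 3, 4, 5, 6, 7, 8, 9} are all mutually reachable — one SCC of size 9.
The largest has 9 vertices.

9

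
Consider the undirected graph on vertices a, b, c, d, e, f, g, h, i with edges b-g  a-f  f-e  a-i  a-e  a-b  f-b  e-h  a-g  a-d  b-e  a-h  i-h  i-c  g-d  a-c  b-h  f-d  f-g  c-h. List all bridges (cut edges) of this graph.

none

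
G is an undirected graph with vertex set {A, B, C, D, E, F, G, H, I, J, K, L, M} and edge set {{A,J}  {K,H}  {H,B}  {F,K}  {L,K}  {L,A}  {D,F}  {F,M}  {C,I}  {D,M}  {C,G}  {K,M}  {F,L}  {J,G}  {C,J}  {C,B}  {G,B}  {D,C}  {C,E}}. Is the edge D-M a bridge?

After removing D-M, the path D-F-M still connects them, so the edge is not a bridge.

No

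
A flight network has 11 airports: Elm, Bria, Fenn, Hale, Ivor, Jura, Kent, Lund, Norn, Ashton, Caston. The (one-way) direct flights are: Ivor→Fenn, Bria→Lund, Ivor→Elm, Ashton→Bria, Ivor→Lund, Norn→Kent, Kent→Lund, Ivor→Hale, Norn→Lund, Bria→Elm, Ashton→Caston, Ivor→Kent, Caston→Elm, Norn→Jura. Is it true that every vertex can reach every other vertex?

There is no directed path from Elm to Lund, so the graph is not strongly connected.

No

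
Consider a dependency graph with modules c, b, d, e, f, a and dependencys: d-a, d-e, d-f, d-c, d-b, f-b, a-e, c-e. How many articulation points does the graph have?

Removing d increases the component count from 1 to 2, so d is a cut vertex.
By contrast removing f leaves 1 component; it is not a cut vertex. No other vertex is a cut vertex either.

1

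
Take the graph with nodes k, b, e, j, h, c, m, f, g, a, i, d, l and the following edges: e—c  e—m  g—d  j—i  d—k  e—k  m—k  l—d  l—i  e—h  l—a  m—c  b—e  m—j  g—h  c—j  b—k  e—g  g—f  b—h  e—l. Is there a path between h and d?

Yes

From h we can reach a, b, c, d, e, f, g, h, i, j, k, l, m, which includes d.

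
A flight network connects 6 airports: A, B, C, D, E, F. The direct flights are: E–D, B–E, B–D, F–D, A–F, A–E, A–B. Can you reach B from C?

The component containing C is {C}, and B is not in it.

No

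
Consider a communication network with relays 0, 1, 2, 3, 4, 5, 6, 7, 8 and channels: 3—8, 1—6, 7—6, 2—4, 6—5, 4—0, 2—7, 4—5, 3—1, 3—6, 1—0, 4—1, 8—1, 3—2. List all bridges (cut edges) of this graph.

The edges on the cycle 2-4-5-6-7-2 are not bridges since each lies on that cycle.
Every edge lies on some cycle, so there are no bridges.

none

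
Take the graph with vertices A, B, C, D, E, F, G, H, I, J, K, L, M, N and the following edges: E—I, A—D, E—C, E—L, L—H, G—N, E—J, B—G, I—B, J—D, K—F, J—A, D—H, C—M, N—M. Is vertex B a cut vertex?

Deleting B leaves 2 components (was 2), so B is not a cut vertex.

No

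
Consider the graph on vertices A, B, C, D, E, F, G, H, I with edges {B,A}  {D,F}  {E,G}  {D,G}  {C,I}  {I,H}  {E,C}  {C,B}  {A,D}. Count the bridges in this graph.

3

The edges on the cycle E-C-B-A-D-G-E are not bridges since each lies on that cycle.
But removing C—I disconnects C from I; removing I—H disconnects I from H; removing F—D disconnects F from D — these are bridges.
That makes 3 bridges.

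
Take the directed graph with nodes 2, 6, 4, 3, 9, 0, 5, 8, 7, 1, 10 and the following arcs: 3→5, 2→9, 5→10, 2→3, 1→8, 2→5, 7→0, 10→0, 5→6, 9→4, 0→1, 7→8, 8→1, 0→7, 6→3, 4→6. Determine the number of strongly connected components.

{3, 5, 6} are all mutually reachable — one SCC of size 3.
{0, 7} are all mutually reachable — one SCC of size 2.
{1, 8} are all mutually reachable — one SCC of size 2.
{9} is an SCC by itself.
{4} is an SCC by itself.
(and 2 more singleton SCCs)
That gives 7 strongly connected components.

7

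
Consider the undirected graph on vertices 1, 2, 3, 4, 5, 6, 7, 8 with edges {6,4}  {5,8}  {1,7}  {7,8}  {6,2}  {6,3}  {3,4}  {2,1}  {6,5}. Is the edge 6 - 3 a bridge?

No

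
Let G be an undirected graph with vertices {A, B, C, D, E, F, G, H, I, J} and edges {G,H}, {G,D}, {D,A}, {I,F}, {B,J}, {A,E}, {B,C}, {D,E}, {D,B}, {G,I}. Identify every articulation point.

B, D, G, I

Removing B increases the component count from 1 to 3, so B is a cut vertex.
Removing D increases the component count from 1 to 3, so D is a cut vertex.
Removing G increases the component count from 1 to 3, so G is a cut vertex.
Likewise I is a cut vertex.
By contrast removing E leaves 1 component; it is not a cut vertex. No other vertex is a cut vertex either.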